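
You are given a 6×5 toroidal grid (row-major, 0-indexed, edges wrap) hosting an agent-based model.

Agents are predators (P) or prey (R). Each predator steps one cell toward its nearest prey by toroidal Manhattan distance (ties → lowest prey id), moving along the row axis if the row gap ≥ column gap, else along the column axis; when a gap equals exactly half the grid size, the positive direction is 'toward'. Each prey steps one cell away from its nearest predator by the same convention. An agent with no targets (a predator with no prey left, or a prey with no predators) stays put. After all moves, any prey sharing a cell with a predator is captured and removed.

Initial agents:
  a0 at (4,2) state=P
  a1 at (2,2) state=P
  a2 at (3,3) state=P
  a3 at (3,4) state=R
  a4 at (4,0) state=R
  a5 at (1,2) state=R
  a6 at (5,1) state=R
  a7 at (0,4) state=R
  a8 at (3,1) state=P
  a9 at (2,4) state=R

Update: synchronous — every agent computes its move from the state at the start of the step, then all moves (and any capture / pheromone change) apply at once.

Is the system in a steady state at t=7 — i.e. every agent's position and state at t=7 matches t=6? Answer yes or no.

t=1: a0@(4,1):P a1@(1,2):P a2@(3,4):P a4@(4,4):R a5@(0,2):R a6@(0,1):R a7@(1,4):R a8@(3,0):P a9@(2,0):R
t=2: a0@(4,0):P a1@(0,2):P a2@(4,4):P a4@(5,4):R a5@(5,2):R a6@(1,1):R a7@(1,0):R a8@(2,0):P a9@(1,0):R
t=3: a0@(5,0):P a1@(5,2):P a2@(5,4):P a4@(0,4):R a5@(4,2):R a6@(2,1):R a7@(0,0):R a8@(1,0):P a9@(0,0):R
t=4: a0@(0,0):P a1@(4,2):P a2@(0,4):P a4@(1,4):R a5@(3,2):R a6@(3,1):R a7@(1,0):R a8@(0,0):P a9@(1,0):R
t=5: a0@(1,0):P a1@(3,2):P a2@(1,4):P a4@(2,4):R a5@(2,2):R a6@(2,1):R a7@(2,0):R a8@(1,0):P a9@(2,0):R
t=6: a0@(2,0):P a1@(2,2):P a2@(2,4):P a4@(3,4):R a5@(1,2):R a6@(3,1):R a7@(3,0):R a8@(2,0):P a9@(3,0):R
t=7: a0@(3,0):P a1@(1,2):P a2@(3,4):P a4@(4,4):R a5@(0,2):R a6@(4,1):R a7@(4,0):R a8@(3,0):P a9@(4,0):R

no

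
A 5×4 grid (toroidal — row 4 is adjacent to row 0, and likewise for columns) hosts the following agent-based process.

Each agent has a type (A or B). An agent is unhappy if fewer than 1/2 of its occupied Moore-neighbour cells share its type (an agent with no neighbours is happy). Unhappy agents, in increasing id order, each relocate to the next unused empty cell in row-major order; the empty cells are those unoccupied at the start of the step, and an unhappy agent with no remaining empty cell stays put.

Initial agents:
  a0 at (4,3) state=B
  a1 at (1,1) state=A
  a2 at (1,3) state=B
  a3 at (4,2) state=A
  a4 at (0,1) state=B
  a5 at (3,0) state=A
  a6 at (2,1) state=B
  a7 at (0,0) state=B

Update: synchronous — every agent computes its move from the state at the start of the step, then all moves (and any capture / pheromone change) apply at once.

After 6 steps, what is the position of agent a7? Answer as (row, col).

(1, 1)

t=1: a0@(0,2):B a1@(0,3):A a2@(1,3):B a3@(1,0):A a4@(1,2):B a5@(2,0):A a6@(2,2):B a7@(0,0):B
t=2: a0@(0,2):B a1@(0,1):A a2@(1,3):B a3@(1,0):A a4@(1,2):B a5@(2,0):A a6@(2,2):B a7@(1,1):B
t=3: a0@(0,2):B a1@(0,0):A a2@(1,3):B a3@(1,0):A a4@(1,2):B a5@(0,3):A a6@(2,2):B a7@(1,1):B
t=4: a0@(0,2):B a1@(0,0):A a2@(1,3):B a3@(1,0):A a4@(1,2):B a5@(0,1):A a6@(2,2):B a7@(1,1):B
t=5: a0@(0,2):B a1@(0,0):A a2@(1,3):B a3@(1,0):A a4@(1,2):B a5@(0,3):A a6@(2,2):B a7@(1,1):B
t=6: a0@(0,2):B a1@(0,0):A a2@(1,3):B a3@(1,0):A a4@(1,2):B a5@(0,1):A a6@(2,2):B a7@(1,1):B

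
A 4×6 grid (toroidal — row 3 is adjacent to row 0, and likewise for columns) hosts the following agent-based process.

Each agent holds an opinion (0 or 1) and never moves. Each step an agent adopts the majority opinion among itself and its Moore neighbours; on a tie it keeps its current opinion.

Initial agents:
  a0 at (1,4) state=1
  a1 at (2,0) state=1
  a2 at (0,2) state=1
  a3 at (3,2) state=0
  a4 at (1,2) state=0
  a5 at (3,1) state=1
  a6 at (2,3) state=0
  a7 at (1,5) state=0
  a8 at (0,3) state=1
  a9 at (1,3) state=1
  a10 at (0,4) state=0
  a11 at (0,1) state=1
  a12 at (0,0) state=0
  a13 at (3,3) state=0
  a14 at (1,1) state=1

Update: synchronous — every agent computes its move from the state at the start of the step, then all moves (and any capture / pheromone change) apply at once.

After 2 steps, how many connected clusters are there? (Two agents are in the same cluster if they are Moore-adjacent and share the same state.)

t=1: a0@(1,4):1 a1@(2,0):1 a2@(0,2):1 a3@(3,2):1 a4@(1,2):1 a5@(3,1):1 a6@(2,3):0 a7@(1,5):0 a8@(0,3):1 a9@(1,3):1 a10@(0,4):0 a11@(0,1):1 a12@(0,0):1 a13@(3,3):0 a14@(1,1):1
t=2: a0@(1,4):1 a1@(2,0):1 a2@(0,2):1 a3@(3,2):1 a4@(1,2):1 a5@(3,1):1 a6@(2,3):1 a7@(1,5):1 a8@(0,3):1 a9@(1,3):1 a10@(0,4):0 a11@(0,1):1 a12@(0,0):1 a13@(3,3):0 a14@(1,1):1

2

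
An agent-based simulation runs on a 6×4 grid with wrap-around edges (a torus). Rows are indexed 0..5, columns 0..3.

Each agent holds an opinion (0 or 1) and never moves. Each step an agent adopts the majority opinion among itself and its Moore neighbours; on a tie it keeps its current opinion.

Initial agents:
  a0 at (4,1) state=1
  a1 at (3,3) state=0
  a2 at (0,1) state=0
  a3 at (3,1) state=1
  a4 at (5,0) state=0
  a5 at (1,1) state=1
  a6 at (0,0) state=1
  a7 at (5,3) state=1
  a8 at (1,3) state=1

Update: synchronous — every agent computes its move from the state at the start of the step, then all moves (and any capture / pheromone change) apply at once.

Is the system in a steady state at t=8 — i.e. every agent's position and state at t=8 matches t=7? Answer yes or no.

t=1: a0@(4,1):1 a1@(3,3):0 a2@(0,1):0 a3@(3,1):1 a4@(5,0):1 a5@(1,1):1 a6@(0,0):1 a7@(5,3):1 a8@(1,3):1
t=2: a0@(4,1):1 a1@(3,3):0 a2@(0,1):1 a3@(3,1):1 a4@(5,0):1 a5@(1,1):1 a6@(0,0):1 a7@(5,3):1 a8@(1,3):1
t=3: (unchanged — steady state)

yes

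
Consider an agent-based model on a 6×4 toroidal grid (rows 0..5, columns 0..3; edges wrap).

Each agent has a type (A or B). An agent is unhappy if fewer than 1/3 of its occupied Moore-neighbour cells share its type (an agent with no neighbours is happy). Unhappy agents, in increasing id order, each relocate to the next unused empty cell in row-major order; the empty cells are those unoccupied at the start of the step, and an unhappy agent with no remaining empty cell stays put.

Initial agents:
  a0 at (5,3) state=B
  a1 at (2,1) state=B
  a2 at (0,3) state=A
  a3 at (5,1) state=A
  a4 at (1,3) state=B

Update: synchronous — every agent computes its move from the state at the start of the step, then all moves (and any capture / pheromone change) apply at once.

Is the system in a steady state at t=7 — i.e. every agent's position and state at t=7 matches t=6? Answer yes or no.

yes

t=1: a0@(0,0):B a1@(2,1):B a2@(0,1):A a3@(5,1):A a4@(0,2):B
t=2: a0@(0,3):B a1@(2,1):B a2@(0,1):A a3@(5,1):A a4@(1,0):B
t=3: (unchanged — steady state)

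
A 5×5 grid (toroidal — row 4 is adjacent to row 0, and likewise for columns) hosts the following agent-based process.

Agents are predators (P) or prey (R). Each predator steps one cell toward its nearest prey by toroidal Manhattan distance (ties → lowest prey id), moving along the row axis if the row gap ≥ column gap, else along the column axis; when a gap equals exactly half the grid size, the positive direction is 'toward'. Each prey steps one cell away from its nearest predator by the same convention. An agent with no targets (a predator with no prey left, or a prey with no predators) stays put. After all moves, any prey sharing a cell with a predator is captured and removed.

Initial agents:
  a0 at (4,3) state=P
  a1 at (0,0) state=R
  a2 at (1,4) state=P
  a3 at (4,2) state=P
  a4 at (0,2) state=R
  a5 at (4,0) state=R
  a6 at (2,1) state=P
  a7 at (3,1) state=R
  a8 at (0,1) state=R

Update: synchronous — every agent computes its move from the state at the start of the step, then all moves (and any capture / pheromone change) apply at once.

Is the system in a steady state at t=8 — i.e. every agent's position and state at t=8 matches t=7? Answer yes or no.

no

t=1: a0@(0,3):P a1@(4,0):R a2@(0,4):P a3@(0,2):P a4@(1,2):R a5@(4,1):R a6@(3,1):P a7@(4,1):R a8@(1,1):R
t=2: a0@(1,3):P a1@(3,0):R a2@(4,4):P a3@(1,2):P a4@(2,2):R a5@(0,1):R a6@(4,1):P a7@(0,1):R a8@(2,1):R
t=3: a0@(2,3):P a1@(2,0):R a2@(3,4):P a3@(2,2):P a4@(3,2):R a5@(1,1):R a6@(0,1):P a7@(1,1):R a8@(3,1):R
t=4: a0@(2,4):P a1@(2,1):R a2@(2,4):P a3@(3,2):P a4@(4,2):R a5@(2,1):R a6@(1,1):P a7@(2,1):R
t=5: a0@(2,0):P a1@(3,1):R a2@(2,0):P a3@(4,2):P a4@(0,2):R a5@(3,1):R a6@(2,1):P a7@(3,1):R
t=6: a0@(3,0):P a1@(4,1):R a2@(3,0):P a3@(0,2):P a4@(1,2):R a5@(4,1):R a6@(3,1):P a7@(4,1):R
t=7: a0@(4,0):P a1@(0,1):R a2@(4,0):P a3@(1,2):P a4@(2,2):R a5@(0,1):R a6@(4,1):P a7@(0,1):R
t=8: a0@(0,0):P a1@(1,1):R a2@(0,0):P a3@(2,2):P a4@(3,2):R a5@(1,1):R a6@(0,1):P a7@(1,1):R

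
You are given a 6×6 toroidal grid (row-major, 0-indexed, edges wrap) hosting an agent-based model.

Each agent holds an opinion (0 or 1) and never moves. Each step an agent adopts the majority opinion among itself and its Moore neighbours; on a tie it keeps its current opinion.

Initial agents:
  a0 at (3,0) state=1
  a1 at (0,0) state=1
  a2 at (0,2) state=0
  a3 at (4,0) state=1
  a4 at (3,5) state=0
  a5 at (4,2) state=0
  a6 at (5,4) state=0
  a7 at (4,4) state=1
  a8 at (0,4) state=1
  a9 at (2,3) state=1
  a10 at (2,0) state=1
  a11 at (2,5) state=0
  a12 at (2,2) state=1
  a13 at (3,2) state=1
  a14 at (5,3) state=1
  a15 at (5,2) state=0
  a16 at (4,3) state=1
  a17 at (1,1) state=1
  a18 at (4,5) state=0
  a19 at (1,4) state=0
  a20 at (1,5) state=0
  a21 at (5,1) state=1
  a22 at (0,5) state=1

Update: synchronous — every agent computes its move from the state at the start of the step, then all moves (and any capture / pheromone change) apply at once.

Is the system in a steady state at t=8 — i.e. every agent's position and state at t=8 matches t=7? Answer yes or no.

t=1: a0@(3,0):1 a1@(0,0):1 a2@(0,2):1 a3@(4,0):1 a4@(3,5):1 a5@(4,2):1 a6@(5,4):1 a7@(4,4):1 a8@(0,4):1 a9@(2,3):1 a10@(2,0):1 a11@(2,5):0 a12@(2,2):1 a13@(3,2):1 a14@(5,3):1 a15@(5,2):0 a16@(4,3):1 a17@(1,1):1 a18@(4,5):0 a19@(1,4):0 a20@(1,5):1 a21@(5,1):1 a22@(0,5):1
t=2: a0@(3,0):1 a1@(0,0):1 a2@(0,2):1 a3@(4,0):1 a4@(3,5):1 a5@(4,2):1 a6@(5,4):1 a7@(4,4):1 a8@(0,4):1 a9@(2,3):1 a10@(2,0):1 a11@(2,5):1 a12@(2,2):1 a13@(3,2):1 a14@(5,3):1 a15@(5,2):1 a16@(4,3):1 a17@(1,1):1 a18@(4,5):1 a19@(1,4):1 a20@(1,5):1 a21@(5,1):1 a22@(0,5):1
t=3: (unchanged — steady state)

yes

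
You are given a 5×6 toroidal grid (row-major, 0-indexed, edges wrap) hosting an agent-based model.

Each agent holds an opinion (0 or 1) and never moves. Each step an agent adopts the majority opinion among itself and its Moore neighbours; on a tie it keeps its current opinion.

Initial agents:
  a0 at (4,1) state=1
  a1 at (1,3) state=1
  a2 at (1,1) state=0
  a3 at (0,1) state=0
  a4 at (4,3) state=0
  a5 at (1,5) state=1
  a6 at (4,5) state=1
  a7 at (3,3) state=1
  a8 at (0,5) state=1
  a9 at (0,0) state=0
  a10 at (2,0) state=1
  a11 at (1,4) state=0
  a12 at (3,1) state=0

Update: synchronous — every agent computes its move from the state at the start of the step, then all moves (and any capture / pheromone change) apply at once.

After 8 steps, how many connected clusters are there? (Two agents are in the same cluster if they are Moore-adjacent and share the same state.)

4

t=1: a0@(4,1):0 a1@(1,3):1 a2@(1,1):0 a3@(0,1):0 a4@(4,3):0 a5@(1,5):1 a6@(4,5):1 a7@(3,3):1 a8@(0,5):1 a9@(0,0):1 a10@(2,0):1 a11@(1,4):1 a12@(3,1):1
t=2: (unchanged — steady state)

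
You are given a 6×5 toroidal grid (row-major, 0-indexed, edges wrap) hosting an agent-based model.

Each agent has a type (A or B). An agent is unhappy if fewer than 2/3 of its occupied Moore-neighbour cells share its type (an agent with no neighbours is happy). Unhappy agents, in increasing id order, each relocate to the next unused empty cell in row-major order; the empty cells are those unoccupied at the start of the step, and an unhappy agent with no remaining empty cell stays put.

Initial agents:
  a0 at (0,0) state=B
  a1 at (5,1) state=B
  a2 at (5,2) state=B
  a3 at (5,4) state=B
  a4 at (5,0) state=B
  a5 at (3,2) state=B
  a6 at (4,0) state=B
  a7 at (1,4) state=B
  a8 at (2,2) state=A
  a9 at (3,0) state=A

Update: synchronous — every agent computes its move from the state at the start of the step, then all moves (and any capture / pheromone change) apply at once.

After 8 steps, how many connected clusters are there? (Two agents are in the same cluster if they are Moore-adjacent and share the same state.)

t=1: a0@(0,0):B a1@(5,1):B a2@(5,2):B a3@(5,4):B a4@(5,0):B a5@(0,1):B a6@(4,0):B a7@(1,4):B a8@(0,2):A a9@(0,3):A
t=2: a0@(0,0):B a1@(5,1):B a2@(0,4):B a3@(5,4):B a4@(5,0):B a5@(0,1):B a6@(4,0):B a7@(1,0):B a8@(1,1):A a9@(1,2):A
t=3: a0@(0,0):B a1@(5,1):B a2@(0,4):B a3@(5,4):B a4@(5,0):B a5@(0,1):B a6@(4,0):B a7@(1,0):B a8@(0,2):A a9@(0,3):A
t=4: a0@(0,0):B a1@(5,1):B a2@(0,4):B a3@(5,4):B a4@(5,0):B a5@(0,1):B a6@(4,0):B a7@(1,0):B a8@(1,1):A a9@(1,2):A
t=5: a0@(0,0):B a1@(5,1):B a2@(0,4):B a3@(5,4):B a4@(5,0):B a5@(0,1):B a6@(4,0):B a7@(1,0):B a8@(0,2):A a9@(0,3):A
t=6: a0@(0,0):B a1@(5,1):B a2@(0,4):B a3@(5,4):B a4@(5,0):B a5@(0,1):B a6@(4,0):B a7@(1,0):B a8@(1,1):A a9@(1,2):A
t=7: a0@(0,0):B a1@(5,1):B a2@(0,4):B a3@(5,4):B a4@(5,0):B a5@(0,1):B a6@(4,0):B a7@(1,0):B a8@(0,2):A a9@(0,3):A
t=8: a0@(0,0):B a1@(5,1):B a2@(0,4):B a3@(5,4):B a4@(5,0):B a5@(0,1):B a6@(4,0):B a7@(1,0):B a8@(1,1):A a9@(1,2):A

2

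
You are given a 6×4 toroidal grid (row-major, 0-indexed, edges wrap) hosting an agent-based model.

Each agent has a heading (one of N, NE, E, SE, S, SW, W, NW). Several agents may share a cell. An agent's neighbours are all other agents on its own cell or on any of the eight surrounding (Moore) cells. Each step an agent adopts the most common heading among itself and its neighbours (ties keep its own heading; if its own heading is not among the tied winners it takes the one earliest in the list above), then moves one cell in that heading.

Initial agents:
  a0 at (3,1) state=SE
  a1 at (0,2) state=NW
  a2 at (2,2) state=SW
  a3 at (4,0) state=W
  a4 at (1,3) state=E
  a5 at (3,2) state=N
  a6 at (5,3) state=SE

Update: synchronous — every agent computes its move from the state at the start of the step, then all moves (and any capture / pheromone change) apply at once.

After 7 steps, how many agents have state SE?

t=1: a0@(4,2):SE a1@(5,1):NW a2@(3,1):SW a3@(5,1):SE a4@(1,0):E a5@(2,2):N a6@(0,0):SE
t=2: a0@(5,3):SE a1@(0,2):SE a2@(4,0):SW a3@(0,2):SE a4@(1,1):E a5@(1,2):N a6@(1,1):SE
t=3: a0@(0,0):SE a1@(1,3):SE a2@(5,3):SW a3@(1,3):SE a4@(2,2):SE a5@(2,3):SE a6@(2,2):SE
t=4: a0@(1,1):SE a1@(2,0):SE a2@(0,2):SW a3@(2,0):SE a4@(3,3):SE a5@(3,0):SE a6@(3,3):SE
t=5: a0@(2,2):SE a1@(3,1):SE a2@(1,1):SW a3@(3,1):SE a4@(4,0):SE a5@(4,1):SE a6@(4,0):SE
t=6: a0@(3,3):SE a1@(4,2):SE a2@(2,0):SW a3@(4,2):SE a4@(5,1):SE a5@(5,2):SE a6@(5,1):SE
t=7: a0@(4,0):SE a1@(5,3):SE a2@(3,3):SW a3@(5,3):SE a4@(0,2):SE a5@(0,3):SE a6@(0,2):SE

6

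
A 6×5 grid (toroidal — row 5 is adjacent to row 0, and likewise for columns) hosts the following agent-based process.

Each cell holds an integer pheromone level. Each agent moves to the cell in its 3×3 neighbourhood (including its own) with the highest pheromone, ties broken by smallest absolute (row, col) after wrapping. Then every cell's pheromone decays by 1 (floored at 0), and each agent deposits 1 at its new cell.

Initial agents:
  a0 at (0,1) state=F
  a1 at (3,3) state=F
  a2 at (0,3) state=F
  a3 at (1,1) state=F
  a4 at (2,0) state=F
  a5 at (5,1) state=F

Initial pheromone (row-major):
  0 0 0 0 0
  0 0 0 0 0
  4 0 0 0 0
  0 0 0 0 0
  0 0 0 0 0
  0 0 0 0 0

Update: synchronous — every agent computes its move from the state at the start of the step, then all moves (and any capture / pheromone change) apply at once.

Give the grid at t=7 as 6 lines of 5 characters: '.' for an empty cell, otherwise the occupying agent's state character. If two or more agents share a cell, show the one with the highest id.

t=1: a0@(0,0) a1@(2,2) a2@(0,2) a3@(2,0) a4@(2,0) a5@(0,0) | pheromone: 2 0 1 0 0 / 0 0 0 0 0 / 5 0 1 0 0 / 0 0 0 0 0 / 0 0 0 0 0 / 0 0 0 0 0
t=2: a0@(0,0) a1@(2,2) a2@(0,2) a3@(2,0) a4@(2,0) a5@(0,0) | pheromone: 3 0 1 0 0 / 0 0 0 0 0 / 6 0 1 0 0 / 0 0 0 0 0 / 0 0 0 0 0 / 0 0 0 0 0
t=3: a0@(0,0) a1@(2,2) a2@(0,2) a3@(2,0) a4@(2,0) a5@(0,0) | pheromone: 4 0 1 0 0 / 0 0 0 0 0 / 7 0 1 0 0 / 0 0 0 0 0 / 0 0 0 0 0 / 0 0 0 0 0
t=4: a0@(0,0) a1@(2,2) a2@(0,2) a3@(2,0) a4@(2,0) a5@(0,0) | pheromone: 5 0 1 0 0 / 0 0 0 0 0 / 8 0 1 0 0 / 0 0 0 0 0 / 0 0 0 0 0 / 0 0 0 0 0
t=5: a0@(0,0) a1@(2,2) a2@(0,2) a3@(2,0) a4@(2,0) a5@(0,0) | pheromone: 6 0 1 0 0 / 0 0 0 0 0 / 9 0 1 0 0 / 0 0 0 0 0 / 0 0 0 0 0 / 0 0 0 0 0
t=6: a0@(0,0) a1@(2,2) a2@(0,2) a3@(2,0) a4@(2,0) a5@(0,0) | pheromone: 7 0 1 0 0 / 0 0 0 0 0 / 10 0 1 0 0 / 0 0 0 0 0 / 0 0 0 0 0 / 0 0 0 0 0
t=7: a0@(0,0) a1@(2,2) a2@(0,2) a3@(2,0) a4@(2,0) a5@(0,0) | pheromone: 8 0 1 0 0 / 0 0 0 0 0 / 11 0 1 0 0 / 0 0 0 0 0 / 0 0 0 0 0 / 0 0 0 0 0

F.F..
.....
F.F..
.....
.....
.....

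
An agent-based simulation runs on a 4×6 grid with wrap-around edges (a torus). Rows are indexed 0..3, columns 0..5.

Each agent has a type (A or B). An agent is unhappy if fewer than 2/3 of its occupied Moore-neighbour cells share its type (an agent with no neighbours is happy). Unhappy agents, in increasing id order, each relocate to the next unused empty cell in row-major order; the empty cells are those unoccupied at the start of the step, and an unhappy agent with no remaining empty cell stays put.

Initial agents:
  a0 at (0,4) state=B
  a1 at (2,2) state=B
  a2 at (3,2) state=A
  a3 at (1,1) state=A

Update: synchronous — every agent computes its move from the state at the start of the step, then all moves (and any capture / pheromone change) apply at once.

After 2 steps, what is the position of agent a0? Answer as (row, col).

t=1: a0@(0,4):B a1@(0,0):B a2@(0,1):A a3@(0,2):A
t=2: a0@(0,4):B a1@(0,3):B a2@(0,5):A a3@(0,2):A

(0, 4)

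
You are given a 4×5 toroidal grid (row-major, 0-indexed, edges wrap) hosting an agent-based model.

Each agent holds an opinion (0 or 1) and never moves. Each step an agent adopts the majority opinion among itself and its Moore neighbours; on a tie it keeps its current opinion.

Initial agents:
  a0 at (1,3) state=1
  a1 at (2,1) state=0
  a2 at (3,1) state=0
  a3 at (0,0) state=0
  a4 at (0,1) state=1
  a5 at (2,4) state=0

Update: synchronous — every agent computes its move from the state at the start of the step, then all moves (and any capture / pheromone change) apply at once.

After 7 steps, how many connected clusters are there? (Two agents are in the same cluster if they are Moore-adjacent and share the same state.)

t=1: a0@(1,3):1 a1@(2,1):0 a2@(3,1):0 a3@(0,0):0 a4@(0,1):0 a5@(2,4):0
t=2: (unchanged — steady state)

3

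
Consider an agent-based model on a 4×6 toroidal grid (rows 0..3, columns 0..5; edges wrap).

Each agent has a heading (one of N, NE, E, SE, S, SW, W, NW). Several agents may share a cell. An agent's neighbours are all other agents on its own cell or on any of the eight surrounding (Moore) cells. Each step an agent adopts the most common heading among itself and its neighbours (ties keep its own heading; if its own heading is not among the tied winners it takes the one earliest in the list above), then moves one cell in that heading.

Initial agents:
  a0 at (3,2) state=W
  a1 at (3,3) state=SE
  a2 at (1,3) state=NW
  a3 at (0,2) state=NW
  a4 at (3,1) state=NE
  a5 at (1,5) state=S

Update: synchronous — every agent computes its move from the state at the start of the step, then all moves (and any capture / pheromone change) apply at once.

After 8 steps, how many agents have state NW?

6

t=1: a0@(3,1):W a1@(0,4):SE a2@(0,2):NW a3@(3,1):NW a4@(2,2):NE a5@(2,5):S
t=2: a0@(2,0):NW a1@(1,5):SE a2@(3,1):NW a3@(2,0):NW a4@(1,3):NE a5@(3,5):S
t=3: a0@(1,5):NW a1@(0,4):NW a2@(2,0):NW a3@(1,5):NW a4@(0,4):NE a5@(2,4):NW
t=4: a0@(0,4):NW a1@(3,3):NW a2@(1,5):NW a3@(0,4):NW a4@(3,3):NW a5@(1,3):NW
t=5: a0@(3,3):NW a1@(2,2):NW a2@(0,4):NW a3@(3,3):NW a4@(2,2):NW a5@(0,2):NW
t=6: a0@(2,2):NW a1@(1,1):NW a2@(3,3):NW a3@(2,2):NW a4@(1,1):NW a5@(3,1):NW
t=7: a0@(1,1):NW a1@(0,0):NW a2@(2,2):NW a3@(1,1):NW a4@(0,0):NW a5@(2,0):NW
t=8: a0@(0,0):NW a1@(3,5):NW a2@(1,1):NW a3@(0,0):NW a4@(3,5):NW a5@(1,5):NW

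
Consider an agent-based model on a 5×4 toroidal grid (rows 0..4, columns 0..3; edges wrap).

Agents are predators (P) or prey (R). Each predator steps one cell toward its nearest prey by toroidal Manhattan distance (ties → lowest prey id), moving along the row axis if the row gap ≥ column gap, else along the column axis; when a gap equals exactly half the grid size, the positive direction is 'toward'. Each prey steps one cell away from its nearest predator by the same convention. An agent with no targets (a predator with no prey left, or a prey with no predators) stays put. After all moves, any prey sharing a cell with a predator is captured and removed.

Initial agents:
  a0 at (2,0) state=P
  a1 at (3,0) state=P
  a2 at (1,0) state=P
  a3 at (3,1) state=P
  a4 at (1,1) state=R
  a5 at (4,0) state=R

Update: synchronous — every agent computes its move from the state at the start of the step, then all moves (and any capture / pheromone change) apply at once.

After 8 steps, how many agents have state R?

1

t=1: a0@(1,0):P a1@(4,0):P a2@(1,1):P a3@(2,1):P a4@(1,2):R a5@(0,0):R
t=2: a0@(0,0):P a1@(0,0):P a2@(1,2):P a3@(1,1):P a4@(1,3):R a5@(4,0):R
t=3: a0@(4,0):P a1@(4,0):P a2@(1,3):P a3@(1,2):P a4@(1,0):R a5@(3,0):R
t=4: a0@(3,0):P a1@(3,0):P a2@(1,0):P a3@(1,3):P a4@(1,1):R a5@(2,0):R
t=5: a0@(2,0):P a1@(2,0):P a2@(1,1):P a3@(1,0):P a4@(1,2):R
t=6: a0@(2,1):P a1@(2,1):P a2@(1,2):P a3@(1,1):P a4@(1,3):R
t=7: a0@(2,2):P a1@(2,2):P a2@(1,3):P a3@(1,2):P a4@(1,0):R
t=8: a0@(2,3):P a1@(2,3):P a2@(1,0):P a3@(1,3):P a4@(1,1):R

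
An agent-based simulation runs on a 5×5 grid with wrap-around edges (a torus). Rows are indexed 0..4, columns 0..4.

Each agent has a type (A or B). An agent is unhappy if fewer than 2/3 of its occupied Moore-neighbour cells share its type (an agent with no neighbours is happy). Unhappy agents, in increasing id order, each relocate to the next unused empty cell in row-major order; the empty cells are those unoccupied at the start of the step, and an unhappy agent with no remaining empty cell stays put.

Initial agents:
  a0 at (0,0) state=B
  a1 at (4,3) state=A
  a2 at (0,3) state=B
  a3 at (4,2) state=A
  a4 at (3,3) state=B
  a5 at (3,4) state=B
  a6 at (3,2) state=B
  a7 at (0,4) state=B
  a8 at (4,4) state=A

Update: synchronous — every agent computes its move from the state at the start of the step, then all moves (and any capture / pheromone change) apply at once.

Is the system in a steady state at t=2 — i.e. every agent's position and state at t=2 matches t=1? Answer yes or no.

t=1: a0@(0,1):B a1@(0,2):A a2@(1,0):B a3@(1,1):A a4@(1,2):B a5@(1,3):B a6@(1,4):B a7@(2,0):B a8@(2,1):A
t=2: a0@(0,0):B a1@(0,3):A a2@(0,4):B a3@(2,2):A a4@(2,3):B a5@(1,3):B a6@(1,4):B a7@(2,4):B a8@(3,0):A

no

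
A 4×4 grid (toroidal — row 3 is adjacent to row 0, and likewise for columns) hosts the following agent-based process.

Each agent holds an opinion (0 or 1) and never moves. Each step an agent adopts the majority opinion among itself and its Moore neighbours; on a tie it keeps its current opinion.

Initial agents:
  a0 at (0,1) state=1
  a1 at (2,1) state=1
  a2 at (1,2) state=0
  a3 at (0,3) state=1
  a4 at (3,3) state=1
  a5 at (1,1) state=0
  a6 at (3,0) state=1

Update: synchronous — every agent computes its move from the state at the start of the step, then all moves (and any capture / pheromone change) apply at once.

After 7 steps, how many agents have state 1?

t=1: a0@(0,1):1 a1@(2,1):1 a2@(1,2):1 a3@(0,3):1 a4@(3,3):1 a5@(1,1):0 a6@(3,0):1
t=2: a0@(0,1):1 a1@(2,1):1 a2@(1,2):1 a3@(0,3):1 a4@(3,3):1 a5@(1,1):1 a6@(3,0):1
t=3: (unchanged — steady state)

7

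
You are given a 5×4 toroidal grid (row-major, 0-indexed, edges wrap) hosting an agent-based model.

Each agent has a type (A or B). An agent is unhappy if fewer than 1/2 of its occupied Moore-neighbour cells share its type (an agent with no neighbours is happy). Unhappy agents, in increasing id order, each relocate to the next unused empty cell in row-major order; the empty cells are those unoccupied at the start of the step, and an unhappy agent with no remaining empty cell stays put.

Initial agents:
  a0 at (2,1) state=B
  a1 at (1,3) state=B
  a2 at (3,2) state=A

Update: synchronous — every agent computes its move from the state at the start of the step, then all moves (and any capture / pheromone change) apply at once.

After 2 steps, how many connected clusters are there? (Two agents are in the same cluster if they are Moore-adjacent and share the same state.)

t=1: a0@(0,0):B a1@(1,3):B a2@(0,1):A
t=2: a0@(0,0):B a1@(1,3):B a2@(0,2):A

2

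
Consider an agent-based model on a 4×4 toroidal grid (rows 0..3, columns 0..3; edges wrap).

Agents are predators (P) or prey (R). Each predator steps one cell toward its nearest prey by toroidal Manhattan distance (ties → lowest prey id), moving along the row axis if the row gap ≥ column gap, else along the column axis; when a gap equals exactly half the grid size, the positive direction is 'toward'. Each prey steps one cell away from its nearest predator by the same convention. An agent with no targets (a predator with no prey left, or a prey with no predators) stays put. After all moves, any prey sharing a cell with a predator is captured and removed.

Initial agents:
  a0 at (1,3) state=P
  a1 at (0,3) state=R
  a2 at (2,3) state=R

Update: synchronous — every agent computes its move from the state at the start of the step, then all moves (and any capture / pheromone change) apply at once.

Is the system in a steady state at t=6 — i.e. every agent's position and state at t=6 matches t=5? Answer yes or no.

no

t=1: a0@(0,3):P a1@(3,3):R a2@(3,3):R
t=2: a0@(3,3):P a1@(2,3):R a2@(2,3):R
t=3: a0@(2,3):P a1@(1,3):R a2@(1,3):R
t=4: a0@(1,3):P a1@(0,3):R a2@(0,3):R
t=5: a0@(0,3):P a1@(3,3):R a2@(3,3):R
t=6: a0@(3,3):P a1@(2,3):R a2@(2,3):R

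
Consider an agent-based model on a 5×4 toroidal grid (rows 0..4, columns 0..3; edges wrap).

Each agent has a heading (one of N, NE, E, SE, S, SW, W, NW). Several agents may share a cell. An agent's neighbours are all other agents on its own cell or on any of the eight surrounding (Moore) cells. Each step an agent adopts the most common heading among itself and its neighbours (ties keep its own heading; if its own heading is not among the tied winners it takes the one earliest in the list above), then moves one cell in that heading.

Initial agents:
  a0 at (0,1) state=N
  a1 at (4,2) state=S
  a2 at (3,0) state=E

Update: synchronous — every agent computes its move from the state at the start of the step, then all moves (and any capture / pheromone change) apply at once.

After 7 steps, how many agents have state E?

1

t=1: a0@(4,1):N a1@(0,2):S a2@(3,1):E
t=2: a0@(3,1):N a1@(1,2):S a2@(3,2):E
t=3: a0@(2,1):N a1@(2,2):S a2@(3,3):E
t=4: a0@(1,1):N a1@(3,2):S a2@(3,0):E
t=5: a0@(0,1):N a1@(4,2):S a2@(3,1):E
t=6: a0@(4,1):N a1@(0,2):S a2@(3,2):E
t=7: a0@(3,1):N a1@(1,2):S a2@(3,3):E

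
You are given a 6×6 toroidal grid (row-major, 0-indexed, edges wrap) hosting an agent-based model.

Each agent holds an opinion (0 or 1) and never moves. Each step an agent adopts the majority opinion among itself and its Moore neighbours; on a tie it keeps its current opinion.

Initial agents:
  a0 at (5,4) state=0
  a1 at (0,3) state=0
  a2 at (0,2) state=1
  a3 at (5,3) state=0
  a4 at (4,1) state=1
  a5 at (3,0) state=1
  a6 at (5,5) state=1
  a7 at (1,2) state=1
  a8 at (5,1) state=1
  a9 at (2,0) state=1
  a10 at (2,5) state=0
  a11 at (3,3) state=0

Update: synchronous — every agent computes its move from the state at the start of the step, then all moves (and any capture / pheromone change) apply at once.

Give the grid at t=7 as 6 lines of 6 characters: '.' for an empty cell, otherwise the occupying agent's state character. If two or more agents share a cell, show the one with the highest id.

t=1: a0@(5,4):0 a1@(0,3):0 a2@(0,2):1 a3@(5,3):0 a4@(4,1):1 a5@(3,0):1 a6@(5,5):1 a7@(1,2):1 a8@(5,1):1 a9@(2,0):1 a10@(2,5):1 a11@(3,3):0
t=2: (unchanged — steady state)

..10..
..1...
1....1
1..0..
.1....
.1.001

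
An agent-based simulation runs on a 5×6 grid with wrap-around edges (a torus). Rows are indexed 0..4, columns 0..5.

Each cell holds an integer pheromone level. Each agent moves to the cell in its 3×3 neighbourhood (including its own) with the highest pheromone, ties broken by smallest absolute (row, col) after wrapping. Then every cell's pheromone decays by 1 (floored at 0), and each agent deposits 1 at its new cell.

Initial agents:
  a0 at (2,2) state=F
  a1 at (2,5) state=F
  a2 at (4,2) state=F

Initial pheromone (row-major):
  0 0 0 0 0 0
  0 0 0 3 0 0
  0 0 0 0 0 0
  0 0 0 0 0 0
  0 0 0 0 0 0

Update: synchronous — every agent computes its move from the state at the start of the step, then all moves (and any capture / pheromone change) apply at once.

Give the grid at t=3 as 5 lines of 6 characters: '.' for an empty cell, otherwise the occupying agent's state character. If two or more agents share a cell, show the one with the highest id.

t=1: a0@(1,3) a1@(1,0) a2@(0,1) | pheromone: 0 1 0 0 0 0 / 1 0 0 3 0 0 / 0 0 0 0 0 0 / 0 0 0 0 0 0 / 0 0 0 0 0 0
t=2: a0@(1,3) a1@(0,1) a2@(0,1) | pheromone: 0 2 0 0 0 0 / 0 0 0 3 0 0 / 0 0 0 0 0 0 / 0 0 0 0 0 0 / 0 0 0 0 0 0
t=3: a0@(1,3) a1@(0,1) a2@(0,1) | pheromone: 0 3 0 0 0 0 / 0 0 0 3 0 0 / 0 0 0 0 0 0 / 0 0 0 0 0 0 / 0 0 0 0 0 0

.F....
...F..
......
......
......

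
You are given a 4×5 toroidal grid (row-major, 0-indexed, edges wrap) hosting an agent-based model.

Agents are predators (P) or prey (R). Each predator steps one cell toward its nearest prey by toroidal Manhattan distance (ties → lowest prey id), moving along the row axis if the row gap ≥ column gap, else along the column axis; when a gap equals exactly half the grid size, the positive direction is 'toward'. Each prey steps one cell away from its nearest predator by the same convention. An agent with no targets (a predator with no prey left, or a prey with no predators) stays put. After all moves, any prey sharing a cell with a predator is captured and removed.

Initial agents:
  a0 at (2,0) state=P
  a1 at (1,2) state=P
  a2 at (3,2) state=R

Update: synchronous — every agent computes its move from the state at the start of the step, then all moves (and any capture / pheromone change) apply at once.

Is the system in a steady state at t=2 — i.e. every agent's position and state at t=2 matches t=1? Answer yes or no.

t=1: a0@(2,1):P a1@(2,2):P
t=2: (unchanged — steady state)

yes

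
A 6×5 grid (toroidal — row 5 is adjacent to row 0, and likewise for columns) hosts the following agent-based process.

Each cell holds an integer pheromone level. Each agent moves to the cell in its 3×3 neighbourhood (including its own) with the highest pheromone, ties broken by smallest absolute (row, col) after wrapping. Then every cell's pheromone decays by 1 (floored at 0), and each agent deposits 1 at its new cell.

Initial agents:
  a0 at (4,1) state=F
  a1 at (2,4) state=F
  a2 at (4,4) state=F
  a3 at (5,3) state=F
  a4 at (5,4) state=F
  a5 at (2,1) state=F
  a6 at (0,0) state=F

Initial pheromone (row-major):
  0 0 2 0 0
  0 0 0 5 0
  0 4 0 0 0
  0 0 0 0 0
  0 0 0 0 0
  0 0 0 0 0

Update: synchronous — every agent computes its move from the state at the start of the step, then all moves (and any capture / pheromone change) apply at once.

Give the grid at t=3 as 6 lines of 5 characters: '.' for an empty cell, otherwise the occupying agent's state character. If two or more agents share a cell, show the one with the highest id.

t=1: a0@(3,0) a1@(1,3) a2@(3,0) a3@(0,2) a4@(0,0) a5@(2,1) a6@(0,0) | pheromone: 2 0 2 0 0 / 0 0 0 5 0 / 0 4 0 0 0 / 2 0 0 0 0 / 0 0 0 0 0 / 0 0 0 0 0
t=2: a0@(2,1) a1@(1,3) a2@(2,1) a3@(1,3) a4@(0,0) a5@(2,1) a6@(0,0) | pheromone: 3 0 1 0 0 / 0 0 0 6 0 / 0 6 0 0 0 / 1 0 0 0 0 / 0 0 0 0 0 / 0 0 0 0 0
t=3: a0@(2,1) a1@(1,3) a2@(2,1) a3@(1,3) a4@(0,0) a5@(2,1) a6@(0,0) | pheromone: 4 0 0 0 0 / 0 0 0 7 0 / 0 8 0 0 0 / 0 0 0 0 0 / 0 0 0 0 0 / 0 0 0 0 0

F....
...F.
.F...
.....
.....
.....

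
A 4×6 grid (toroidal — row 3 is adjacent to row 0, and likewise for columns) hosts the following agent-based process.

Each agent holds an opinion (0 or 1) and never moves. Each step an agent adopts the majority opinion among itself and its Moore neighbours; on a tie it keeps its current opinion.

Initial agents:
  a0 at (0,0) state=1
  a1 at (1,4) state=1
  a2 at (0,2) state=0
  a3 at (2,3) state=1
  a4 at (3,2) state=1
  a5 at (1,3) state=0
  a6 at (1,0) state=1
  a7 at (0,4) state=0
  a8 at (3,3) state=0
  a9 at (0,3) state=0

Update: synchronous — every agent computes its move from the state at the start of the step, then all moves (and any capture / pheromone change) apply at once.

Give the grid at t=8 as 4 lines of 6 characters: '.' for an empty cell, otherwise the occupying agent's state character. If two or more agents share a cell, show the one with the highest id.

t=1: a0@(0,0):1 a1@(1,4):0 a2@(0,2):0 a3@(2,3):1 a4@(3,2):0 a5@(1,3):0 a6@(1,0):1 a7@(0,4):0 a8@(3,3):0 a9@(0,3):0
t=2: a0@(0,0):1 a1@(1,4):0 a2@(0,2):0 a3@(2,3):0 a4@(3,2):0 a5@(1,3):0 a6@(1,0):1 a7@(0,4):0 a8@(3,3):0 a9@(0,3):0
t=3: (unchanged — steady state)

1.000.
1..00.
...0..
..00..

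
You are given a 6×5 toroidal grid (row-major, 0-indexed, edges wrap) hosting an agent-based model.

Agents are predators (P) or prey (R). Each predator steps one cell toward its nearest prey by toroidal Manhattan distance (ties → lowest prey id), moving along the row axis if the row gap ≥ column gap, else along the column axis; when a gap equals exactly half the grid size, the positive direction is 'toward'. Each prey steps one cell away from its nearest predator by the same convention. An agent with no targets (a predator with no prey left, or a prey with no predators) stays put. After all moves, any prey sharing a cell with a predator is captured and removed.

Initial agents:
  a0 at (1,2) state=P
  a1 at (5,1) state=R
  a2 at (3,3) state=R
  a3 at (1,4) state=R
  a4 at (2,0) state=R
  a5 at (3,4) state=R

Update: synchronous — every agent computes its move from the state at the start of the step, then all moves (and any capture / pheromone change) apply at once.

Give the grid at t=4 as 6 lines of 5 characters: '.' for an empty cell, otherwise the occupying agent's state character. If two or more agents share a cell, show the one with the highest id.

t=1: a0@(1,3):P a1@(4,1):R a2@(4,3):R a3@(1,0):R a4@(2,4):R a5@(4,4):R
t=2: a0@(1,4):P a1@(3,1):R a2@(3,3):R a3@(1,1):R a4@(3,4):R a5@(3,4):R
t=3: a0@(1,0):P a1@(4,1):R a2@(4,3):R a3@(1,2):R a4@(4,4):R a5@(4,4):R
t=4: a0@(1,1):P a1@(3,1):R a2@(3,3):R a3@(1,3):R a4@(3,4):R a5@(3,4):R

.....
.P.R.
.....
.R.RR
.....
.....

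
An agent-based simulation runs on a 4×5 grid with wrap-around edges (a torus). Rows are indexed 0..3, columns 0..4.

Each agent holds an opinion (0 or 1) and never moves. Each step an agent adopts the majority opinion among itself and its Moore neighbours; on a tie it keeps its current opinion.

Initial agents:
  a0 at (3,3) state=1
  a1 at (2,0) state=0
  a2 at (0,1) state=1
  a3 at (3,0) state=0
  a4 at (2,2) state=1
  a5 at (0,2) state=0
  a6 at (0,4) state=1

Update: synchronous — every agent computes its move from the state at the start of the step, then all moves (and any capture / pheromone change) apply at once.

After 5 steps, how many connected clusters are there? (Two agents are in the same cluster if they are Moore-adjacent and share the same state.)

t=1: a0@(3,3):1 a1@(2,0):0 a2@(0,1):0 a3@(3,0):0 a4@(2,2):1 a5@(0,2):1 a6@(0,4):1
t=2: (unchanged — steady state)

2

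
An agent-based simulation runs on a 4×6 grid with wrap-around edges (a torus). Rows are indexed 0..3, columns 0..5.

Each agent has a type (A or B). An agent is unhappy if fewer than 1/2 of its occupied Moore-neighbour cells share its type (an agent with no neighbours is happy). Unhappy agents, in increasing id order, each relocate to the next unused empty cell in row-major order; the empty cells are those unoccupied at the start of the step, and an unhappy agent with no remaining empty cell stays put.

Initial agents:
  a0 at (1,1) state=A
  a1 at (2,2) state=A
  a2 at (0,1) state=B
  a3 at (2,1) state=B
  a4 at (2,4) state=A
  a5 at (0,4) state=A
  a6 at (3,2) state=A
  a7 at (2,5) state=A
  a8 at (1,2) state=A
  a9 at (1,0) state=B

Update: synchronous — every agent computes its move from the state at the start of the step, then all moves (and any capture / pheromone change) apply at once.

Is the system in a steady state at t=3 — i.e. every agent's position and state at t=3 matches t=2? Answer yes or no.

t=1: a0@(0,0):A a1@(2,2):A a2@(0,2):B a3@(0,3):B a4@(2,4):A a5@(0,4):A a6@(0,5):A a7@(2,5):A a8@(1,2):A a9@(1,0):B
t=2: a0@(0,0):A a1@(2,2):A a2@(0,2):B a3@(0,1):B a4@(2,4):A a5@(0,4):A a6@(0,5):A a7@(2,5):A a8@(1,1):A a9@(1,3):B
t=3: a0@(0,0):A a1@(2,2):A a2@(0,2):B a3@(0,3):B a4@(2,4):A a5@(0,4):A a6@(0,5):A a7@(2,5):A a8@(1,1):A a9@(1,0):B

no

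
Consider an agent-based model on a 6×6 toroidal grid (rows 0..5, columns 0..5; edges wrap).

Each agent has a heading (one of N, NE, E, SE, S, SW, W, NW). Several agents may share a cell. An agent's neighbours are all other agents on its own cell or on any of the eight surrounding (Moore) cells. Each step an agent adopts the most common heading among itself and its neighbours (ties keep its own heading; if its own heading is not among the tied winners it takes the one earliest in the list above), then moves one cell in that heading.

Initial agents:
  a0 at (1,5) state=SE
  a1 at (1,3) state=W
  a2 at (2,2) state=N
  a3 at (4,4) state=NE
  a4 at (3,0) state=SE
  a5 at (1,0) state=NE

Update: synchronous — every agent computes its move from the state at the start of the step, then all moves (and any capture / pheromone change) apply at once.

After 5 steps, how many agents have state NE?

t=1: a0@(2,0):SE a1@(1,2):W a2@(1,2):N a3@(3,5):NE a4@(4,1):SE a5@(0,1):NE
t=2: a0@(3,1):SE a1@(1,1):W a2@(0,2):N a3@(2,0):NE a4@(5,2):SE a5@(5,2):NE
t=3: a0@(4,2):SE a1@(1,0):W a2@(5,2):N a3@(1,1):NE a4@(0,3):SE a5@(4,3):NE
t=4: a0@(5,3):SE a1@(1,5):W a2@(0,3):SE a3@(0,2):NE a4@(1,4):SE a5@(3,4):NE
t=5: a0@(0,4):SE a1@(1,4):W a2@(1,4):SE a3@(1,3):SE a4@(2,5):SE a5@(2,5):NE

1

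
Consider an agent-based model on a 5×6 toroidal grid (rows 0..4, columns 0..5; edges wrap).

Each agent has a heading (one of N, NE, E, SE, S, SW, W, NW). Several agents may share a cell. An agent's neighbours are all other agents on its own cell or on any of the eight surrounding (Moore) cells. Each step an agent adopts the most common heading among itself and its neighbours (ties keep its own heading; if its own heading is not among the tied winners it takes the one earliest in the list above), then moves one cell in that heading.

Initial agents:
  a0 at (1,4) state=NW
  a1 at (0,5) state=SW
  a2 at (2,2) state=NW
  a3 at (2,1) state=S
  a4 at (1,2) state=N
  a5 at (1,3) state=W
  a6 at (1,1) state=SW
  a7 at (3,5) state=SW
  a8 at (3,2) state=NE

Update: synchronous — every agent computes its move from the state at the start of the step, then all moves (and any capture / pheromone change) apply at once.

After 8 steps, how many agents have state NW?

t=1: a0@(0,3):NW a1@(1,4):SW a2@(1,1):NW a3@(3,1):S a4@(0,2):N a5@(0,2):NW a6@(2,0):SW a7@(4,4):SW a8@(2,3):NE
t=2: a0@(4,2):NW a1@(2,3):SW a2@(0,0):NW a3@(4,1):S a4@(4,1):NW a5@(4,1):NW a6@(3,5):SW a7@(0,3):SW a8@(1,4):NE
t=3: a0@(3,1):NW a1@(3,2):SW a2@(4,5):NW a3@(3,0):NW a4@(3,0):NW a5@(3,0):NW a6@(4,4):SW a7@(1,2):SW a8@(2,3):SW
t=4: a0@(2,0):NW a1@(4,1):SW a2@(3,4):NW a3@(2,5):NW a4@(2,5):NW a5@(2,5):NW a6@(0,3):SW a7@(2,1):SW a8@(3,2):SW
t=5: a0@(1,5):NW a1@(0,0):SW a2@(2,3):NW a3@(1,4):NW a4@(1,4):NW a5@(1,4):NW a6@(1,2):SW a7@(3,0):SW a8@(4,1):SW
t=6: a0@(0,4):NW a1@(1,5):SW a2@(1,2):NW a3@(0,3):NW a4@(0,3):NW a5@(0,3):NW a6@(2,1):SW a7@(4,5):SW a8@(0,0):SW
t=7: a0@(4,3):NW a1@(2,4):SW a2@(0,1):NW a3@(4,2):NW a4@(4,2):NW a5@(4,2):NW a6@(3,0):SW a7@(0,4):SW a8@(1,5):SW
t=8: a0@(3,2):NW a1@(3,3):SW a2@(4,0):NW a3@(3,1):NW a4@(3,1):NW a5@(3,1):NW a6@(4,5):SW a7@(1,3):SW a8@(2,4):SW

5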